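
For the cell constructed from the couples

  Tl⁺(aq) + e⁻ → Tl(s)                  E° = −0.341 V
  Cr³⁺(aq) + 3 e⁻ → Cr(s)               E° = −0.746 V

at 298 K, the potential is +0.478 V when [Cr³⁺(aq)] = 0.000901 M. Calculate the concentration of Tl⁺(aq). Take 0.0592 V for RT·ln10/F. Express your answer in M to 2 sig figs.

Tl⁺/Tl is the cathode (higher E°); E°cell = −0.341 − (−0.746) = +0.405 V with n = 3.
Rearranging E = E° − (0.0592/n)·log Q gives log Q = 3(+0.405 − (+0.478))/0.0592 = −3.699.
The balanced reaction is 3 Tl⁺(aq) + Cr(s) → 3 Tl(s) + Cr³⁺(aq), so Q = [Cr³⁺(aq)] / [Tl⁺(aq)]^3.
Isolating [Tl⁺(aq)] in Q = 10^{−3.699} yields log [Tl⁺(aq)] = 0.218, i.e. 1.7 M.

1.7 M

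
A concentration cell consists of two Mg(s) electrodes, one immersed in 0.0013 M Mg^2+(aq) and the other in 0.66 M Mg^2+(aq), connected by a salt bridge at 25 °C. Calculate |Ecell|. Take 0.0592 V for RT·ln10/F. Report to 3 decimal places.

For a concentration cell E°cell = 0, since both electrodes use the same couple.
The compartment with the higher Mg^2+(aq) concentration (0.66 M) acts as the cathode; ions are reduced there and produced at the dilute (0.0013 M) anode.
With n = 2, Ecell = −(0.0592/2)·log([dilute]/[conc]) = −(0.0592/2)·log(0.0013/0.66) = +0.080 V.

0.080 V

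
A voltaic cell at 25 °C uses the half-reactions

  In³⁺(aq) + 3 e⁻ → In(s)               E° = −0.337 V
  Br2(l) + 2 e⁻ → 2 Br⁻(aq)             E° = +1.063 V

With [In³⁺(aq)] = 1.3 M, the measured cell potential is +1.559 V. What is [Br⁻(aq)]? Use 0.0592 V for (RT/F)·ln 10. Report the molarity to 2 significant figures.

The Br₂/Br⁻ couple has the larger reduction potential, so it is the cathode: E°cell = +1.063 − (−0.337) = +1.400 V and n = 6.
Rearranging E = E° − (0.0592/n)·log Q gives log Q = 6(+1.400 − (+1.559))/0.0592 = −16.115.
For 3 Br2(l) + 2 In(s) → 6 Br⁻(aq) + 2 In³⁺(aq), the reaction quotient is Q = [Br⁻(aq)]^6·[In³⁺(aq)]^2.
Substituting the known concentrations and solving, log [Br⁻(aq)] = −2.724 and [Br⁻(aq)] = 0.0019 M.

0.0019 M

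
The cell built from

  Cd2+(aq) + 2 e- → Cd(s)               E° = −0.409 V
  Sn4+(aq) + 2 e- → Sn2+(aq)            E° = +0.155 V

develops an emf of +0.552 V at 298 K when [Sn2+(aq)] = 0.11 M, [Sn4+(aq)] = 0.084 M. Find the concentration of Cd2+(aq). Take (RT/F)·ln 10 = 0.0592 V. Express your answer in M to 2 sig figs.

1.9 M

With Sn⁴⁺/Sn²⁺ at the cathode and Cd²⁺/Cd at the anode, E°cell = +0.155 − (−0.409) = +0.564 V (n = 2).
Rearranging E = E° − (0.0592/n)·log Q gives log Q = 2(+0.564 − (+0.552))/0.0592 = 0.405.
The balanced reaction is Sn4+(aq) + Cd(s) → Sn2+(aq) + Cd2+(aq), so Q = ([Sn2+(aq)]·[Cd2+(aq)]) / [Sn4+(aq)].
Substituting the known concentrations and solving, log [Cd2+(aq)] = 0.288 and [Cd2+(aq)] = 1.9 M.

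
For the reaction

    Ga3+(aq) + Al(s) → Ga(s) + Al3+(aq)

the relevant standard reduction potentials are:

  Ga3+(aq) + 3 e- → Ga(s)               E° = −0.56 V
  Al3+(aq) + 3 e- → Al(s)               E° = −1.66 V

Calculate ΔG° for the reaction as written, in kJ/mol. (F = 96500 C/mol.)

In the reaction as written Ga3+(aq) is reduced, so the Ga³⁺/Ga couple is the cathode and Al³⁺/Al is the anode.
E°cell = −0.56 − (−1.66) = +1.10 V; balancing electrons gives n = 3.
ΔG° = −nFE°cell = −(3)(96500)(+1.10) J/mol = −318 kJ/mol.

−318 kJ/mol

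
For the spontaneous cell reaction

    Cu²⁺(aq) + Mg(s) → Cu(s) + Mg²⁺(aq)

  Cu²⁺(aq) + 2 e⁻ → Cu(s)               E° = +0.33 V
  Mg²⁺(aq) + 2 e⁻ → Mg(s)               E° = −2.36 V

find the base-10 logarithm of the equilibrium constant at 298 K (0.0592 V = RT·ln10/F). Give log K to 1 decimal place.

log K = 90.9

The Cu²⁺/Cu couple is reduced (cathode); E°cell = +0.33 − (−2.36) = +2.69 V with n = 2.
At equilibrium E = 0, so log K = nE°cell / 0.0592 = (2)(+2.69) / 0.0592 = 90.9.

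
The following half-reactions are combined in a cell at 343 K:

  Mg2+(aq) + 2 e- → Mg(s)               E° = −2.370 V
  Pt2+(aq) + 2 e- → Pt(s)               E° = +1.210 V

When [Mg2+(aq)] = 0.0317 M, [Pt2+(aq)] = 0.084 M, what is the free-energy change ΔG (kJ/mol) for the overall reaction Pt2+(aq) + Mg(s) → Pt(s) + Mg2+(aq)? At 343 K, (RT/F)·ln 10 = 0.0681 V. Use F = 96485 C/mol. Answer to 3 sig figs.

−694 kJ/mol

E°cell = +1.210 − (−2.370) = +3.580 V; the balanced reaction transfers n = 2 electrons.
Here Q = [Mg2+(aq)] / [Pt2+(aq)] = 0.377 (log Q = −0.423), giving E = +3.580 − (0.0681/2)·(−0.423) = +3.5944 V.
Then ΔG = −nFE = −2 × 96485 × +3.5944 J/mol = −694 kJ/mol.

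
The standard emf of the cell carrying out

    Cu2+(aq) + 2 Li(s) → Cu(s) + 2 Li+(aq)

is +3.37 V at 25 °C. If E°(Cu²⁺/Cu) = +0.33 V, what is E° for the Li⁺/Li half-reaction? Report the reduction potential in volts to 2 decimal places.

In the reaction as written the Cu²⁺/Cu couple is reduced (cathode) and Li⁺/Li is oxidized (anode), so E°cell = E°(Cu²⁺/Cu) − E°(Li⁺/Li).
E°(Li⁺/Li) = E°(cathode) − E°cell = +0.33 − (+3.37) = −3.04 V.

−3.04 V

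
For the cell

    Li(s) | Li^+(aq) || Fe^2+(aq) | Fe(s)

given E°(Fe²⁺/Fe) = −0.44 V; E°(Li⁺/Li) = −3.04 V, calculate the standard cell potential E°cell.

By convention the left-hand electrode in cell notation is the anode (oxidation) and the right-hand electrode is the cathode (reduction).
E°cell = E°(right) − E°(left) = −0.44 − (−3.04) = +2.60 V.

+2.60 V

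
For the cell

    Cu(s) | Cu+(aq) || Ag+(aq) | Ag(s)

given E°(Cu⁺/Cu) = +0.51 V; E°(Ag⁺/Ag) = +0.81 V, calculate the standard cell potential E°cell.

By convention the left-hand electrode in cell notation is the anode (oxidation) and the right-hand electrode is the cathode (reduction).
E°cell = E°(right) − E°(left) = +0.81 − (+0.51) = +0.30 V.

+0.30 V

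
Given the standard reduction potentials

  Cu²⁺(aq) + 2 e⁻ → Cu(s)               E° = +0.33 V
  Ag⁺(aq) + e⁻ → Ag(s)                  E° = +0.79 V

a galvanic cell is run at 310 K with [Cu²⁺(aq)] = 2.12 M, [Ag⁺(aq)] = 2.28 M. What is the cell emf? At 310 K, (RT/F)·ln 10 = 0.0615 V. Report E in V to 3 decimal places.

+0.472 V

Ag⁺/Ag is reduced (cathode, E° = +0.79 V) and Cu²⁺/Cu is oxidized (anode).
E°cell = E°cat − E°an = +0.79 − (+0.33) = +0.46 V; n = 2.
For the overall reaction 2 Ag⁺(aq) + Cu(s) → 2 Ag(s) + Cu²⁺(aq), Q = [Cu²⁺(aq)] / [Ag⁺(aq)]^2 = 0.408, giving log Q = −0.390.
By the Nernst equation, E = +0.46 − (0.0615/2)·(−0.390) = +0.472 V.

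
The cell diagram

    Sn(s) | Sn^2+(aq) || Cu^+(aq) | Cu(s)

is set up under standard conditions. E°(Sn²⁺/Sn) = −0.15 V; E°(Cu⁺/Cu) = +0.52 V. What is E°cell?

By convention the left-hand electrode in cell notation is the anode (oxidation) and the right-hand electrode is the cathode (reduction).
E°cell = E°(right) − E°(left) = +0.52 − (−0.15) = +0.67 V.

+0.67 V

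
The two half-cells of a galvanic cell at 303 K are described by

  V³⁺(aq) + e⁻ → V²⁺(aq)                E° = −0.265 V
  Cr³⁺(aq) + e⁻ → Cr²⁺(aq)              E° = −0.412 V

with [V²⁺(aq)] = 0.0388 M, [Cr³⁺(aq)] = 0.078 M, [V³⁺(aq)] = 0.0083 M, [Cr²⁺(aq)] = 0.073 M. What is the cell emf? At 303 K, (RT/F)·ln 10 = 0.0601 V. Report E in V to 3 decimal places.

V³⁺/V²⁺ is reduced (cathode, E° = −0.265 V) and Cr³⁺/Cr²⁺ is oxidized (anode).
E°cell = E°cat − E°an = −0.265 − (−0.412) = +0.147 V; n = 1.
The balanced reaction is V³⁺(aq) + Cr²⁺(aq) → V²⁺(aq) + Cr³⁺(aq), so Q = ([V²⁺(aq)]·[Cr³⁺(aq)]) / ([V³⁺(aq)]·[Cr²⁺(aq)]) = 4.99 and log Q = 0.699.
E = E° − (0.0601/n)·log Q = +0.147 − (0.0601/1)(0.699) = +0.105 V.

+0.105 V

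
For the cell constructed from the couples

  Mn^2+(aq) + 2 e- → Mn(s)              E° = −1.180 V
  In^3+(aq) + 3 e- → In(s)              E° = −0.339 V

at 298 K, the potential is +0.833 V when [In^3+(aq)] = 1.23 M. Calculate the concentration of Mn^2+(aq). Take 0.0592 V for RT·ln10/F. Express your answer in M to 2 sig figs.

The In³⁺/In couple has the larger reduction potential, so it is the cathode: E°cell = −0.339 − (−1.180) = +0.841 V and n = 6.
Since E = E° − (0.0592/n)·log Q, log Q = n(E° − E)/0.0592 = 0.811.
Balancing electrons gives 2 In^3+(aq) + 3 Mn(s) → 2 In(s) + 3 Mn^2+(aq); thus Q = [Mn^2+(aq)]^3 / [In^3+(aq)]^2.
Solving for the unknown gives log [Mn^2+(aq)] = 0.330, so [Mn^2+(aq)] ≈ 2.1 M.

2.1 M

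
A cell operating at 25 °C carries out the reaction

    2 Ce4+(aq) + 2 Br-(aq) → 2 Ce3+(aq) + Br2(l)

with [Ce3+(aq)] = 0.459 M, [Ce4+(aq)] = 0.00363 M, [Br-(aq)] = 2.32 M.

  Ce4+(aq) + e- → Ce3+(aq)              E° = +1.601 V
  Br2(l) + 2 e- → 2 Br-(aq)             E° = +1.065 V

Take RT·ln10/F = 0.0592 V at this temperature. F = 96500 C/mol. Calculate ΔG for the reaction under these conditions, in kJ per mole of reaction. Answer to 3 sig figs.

−83.6 kJ/mol

The standard cell potential is +1.601 − (+1.065) = +0.536 V, with n = 2 electrons in the balanced equation.
Here Q = [Ce3+(aq)]^2 / ([Ce4+(aq)]^2·[Br-(aq)]^2) = 2.97×10^3 (log Q = 3.473), giving E = +0.536 − (0.0592/2)·(3.473) = +0.4332 V.
Finally ΔG = −nFE = −(2)(96500 C/mol)(+0.4332 V) = −83.6 kJ/mol.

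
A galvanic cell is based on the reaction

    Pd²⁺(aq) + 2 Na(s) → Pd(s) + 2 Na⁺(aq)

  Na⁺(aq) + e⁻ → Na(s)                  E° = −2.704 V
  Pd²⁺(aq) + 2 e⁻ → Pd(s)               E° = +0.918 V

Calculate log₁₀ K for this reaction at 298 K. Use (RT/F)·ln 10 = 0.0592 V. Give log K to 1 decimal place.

The Pd²⁺/Pd couple is reduced (cathode); E°cell = +0.918 − (−2.704) = +3.622 V with n = 2.
At equilibrium E = 0, so log K = nE°cell / 0.0592 = (2)(+3.622) / 0.0592 = 122.4.

log K = 122.4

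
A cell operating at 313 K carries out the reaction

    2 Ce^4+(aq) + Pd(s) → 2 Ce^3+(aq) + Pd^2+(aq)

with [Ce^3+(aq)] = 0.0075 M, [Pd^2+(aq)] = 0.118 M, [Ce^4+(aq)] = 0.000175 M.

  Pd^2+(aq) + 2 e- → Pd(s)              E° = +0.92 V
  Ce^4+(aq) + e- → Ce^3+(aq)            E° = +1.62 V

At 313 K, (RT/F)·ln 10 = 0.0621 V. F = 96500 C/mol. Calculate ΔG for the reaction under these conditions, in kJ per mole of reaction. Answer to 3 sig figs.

With Ce⁴⁺/Ce³⁺ reduced at the cathode, E°cell = +1.62 − (+0.92) = +0.70 V and n = 2.
Q = ([Ce^3+(aq)]^2·[Pd^2+(aq)]) / [Ce^4+(aq)]^2 = 217, so log Q = 2.336 and E = +0.70 − (0.0621/2)(2.336) = +0.6275 V.
Finally ΔG = −nFE = −(2)(96500 C/mol)(+0.6275 V) = −121 kJ/mol.

−121 kJ/mol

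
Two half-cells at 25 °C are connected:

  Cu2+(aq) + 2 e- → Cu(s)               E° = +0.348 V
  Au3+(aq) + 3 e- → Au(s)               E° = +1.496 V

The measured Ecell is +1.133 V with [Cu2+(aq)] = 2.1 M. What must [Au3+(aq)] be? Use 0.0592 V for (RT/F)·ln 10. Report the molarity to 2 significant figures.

0.53 M

The Au³⁺/Au couple has the larger reduction potential, so it is the cathode: E°cell = +1.496 − (+0.348) = +1.148 V and n = 6.
From the Nernst equation, log Q = n(E° − E)/0.0592 = 6·(+1.148 − (+1.133))/0.0592 = 1.520.
The balanced reaction is 2 Au3+(aq) + 3 Cu(s) → 2 Au(s) + 3 Cu2+(aq), so Q = [Cu2+(aq)]^3 / [Au3+(aq)]^2.
Solving for the unknown gives log [Au3+(aq)] = −0.277, so [Au3+(aq)] ≈ 0.53 M.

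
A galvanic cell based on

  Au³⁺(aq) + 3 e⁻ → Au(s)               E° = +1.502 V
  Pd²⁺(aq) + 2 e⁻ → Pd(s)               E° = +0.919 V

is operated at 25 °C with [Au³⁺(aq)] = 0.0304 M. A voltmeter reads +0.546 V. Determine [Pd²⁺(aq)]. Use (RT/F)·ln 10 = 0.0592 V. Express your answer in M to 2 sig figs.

With Au³⁺/Au at the cathode and Pd²⁺/Pd at the anode, E°cell = +1.502 − (+0.919) = +0.583 V (n = 6).
Since E = E° − (0.0592/n)·log Q, log Q = n(E° − E)/0.0592 = 3.750.
For 2 Au³⁺(aq) + 3 Pd(s) → 2 Au(s) + 3 Pd²⁺(aq), the reaction quotient is Q = [Pd²⁺(aq)]^3 / [Au³⁺(aq)]^2.
Isolating [Pd²⁺(aq)] in Q = 10^{3.750} yields log [Pd²⁺(aq)] = 0.239, i.e. 1.7 M.

1.7 M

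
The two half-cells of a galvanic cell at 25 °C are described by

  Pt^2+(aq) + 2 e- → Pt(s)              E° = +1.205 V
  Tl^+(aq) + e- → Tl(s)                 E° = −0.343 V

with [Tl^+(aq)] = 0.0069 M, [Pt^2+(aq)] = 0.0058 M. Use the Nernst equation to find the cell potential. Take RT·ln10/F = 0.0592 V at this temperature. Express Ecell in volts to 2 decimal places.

Pt²⁺/Pt is reduced (cathode, E° = +1.205 V) and Tl⁺/Tl is oxidized (anode).
E°cell = E°cat − E°an = +1.205 − (−0.343) = +1.548 V; n = 2.
The balanced reaction is Pt^2+(aq) + 2 Tl(s) → Pt(s) + 2 Tl^+(aq), so Q = [Tl^+(aq)]^2 / [Pt^2+(aq)] = 0.00821 and log Q = −2.086.
By the Nernst equation, E = +1.548 − (0.0592/2)·(−2.086) = +1.61 V.

+1.61 V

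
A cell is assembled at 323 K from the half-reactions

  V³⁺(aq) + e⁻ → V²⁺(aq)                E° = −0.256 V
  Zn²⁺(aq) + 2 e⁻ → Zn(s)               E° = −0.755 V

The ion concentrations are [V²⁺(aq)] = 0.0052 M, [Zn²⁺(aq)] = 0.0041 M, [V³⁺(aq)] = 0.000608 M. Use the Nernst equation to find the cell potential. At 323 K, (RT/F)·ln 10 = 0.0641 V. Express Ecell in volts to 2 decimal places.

+0.52 V

Since E°(V³⁺/V²⁺) > E°(Zn²⁺/Zn), V³⁺/V²⁺ serves as the cathode.
E°cell = E°cat − E°an = −0.256 − (−0.755) = +0.499 V; n = 2.
For the overall reaction 2 V³⁺(aq) + Zn(s) → 2 V²⁺(aq) + Zn²⁺(aq), Q = ([V²⁺(aq)]^2·[Zn²⁺(aq)]) / [V³⁺(aq)]^2 = 0.3, giving log Q = −0.523.
E = E° − (0.0641/n)·log Q = +0.499 − (0.0641/2)(−0.523) = +0.52 V.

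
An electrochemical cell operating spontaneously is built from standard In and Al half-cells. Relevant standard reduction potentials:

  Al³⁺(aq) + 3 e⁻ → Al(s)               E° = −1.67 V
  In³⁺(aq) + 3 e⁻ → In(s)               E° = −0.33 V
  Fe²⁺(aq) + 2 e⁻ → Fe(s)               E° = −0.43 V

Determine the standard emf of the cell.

Of the two couples in this cell, the one with the more positive reduction potential is reduced at the cathode: here that is In³⁺/In (−0.33 V); Al³⁺/Al (−1.67 V) is the anode.
E°cell = E°(cathode) − E°(anode) = −0.33 − (−1.67) = +1.34 V.

+1.34 V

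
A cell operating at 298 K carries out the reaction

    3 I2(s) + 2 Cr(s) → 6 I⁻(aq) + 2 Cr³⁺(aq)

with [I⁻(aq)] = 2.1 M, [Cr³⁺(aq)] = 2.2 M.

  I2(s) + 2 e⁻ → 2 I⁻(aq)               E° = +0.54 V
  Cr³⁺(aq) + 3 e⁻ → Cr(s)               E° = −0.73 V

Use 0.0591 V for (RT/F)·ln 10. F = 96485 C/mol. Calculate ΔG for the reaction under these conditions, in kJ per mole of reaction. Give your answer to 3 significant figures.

−720 kJ/mol

The standard cell potential is +0.54 − (−0.73) = +1.27 V, with n = 6 electrons in the balanced equation.
Q = [I⁻(aq)]^6·[Cr³⁺(aq)]^2 = 415, so log Q = 2.618 and E = +1.27 − (0.0591/6)(2.618) = +1.2442 V.
Then ΔG = −nFE = −6 × 96485 × +1.2442 J/mol = −720 kJ/mol.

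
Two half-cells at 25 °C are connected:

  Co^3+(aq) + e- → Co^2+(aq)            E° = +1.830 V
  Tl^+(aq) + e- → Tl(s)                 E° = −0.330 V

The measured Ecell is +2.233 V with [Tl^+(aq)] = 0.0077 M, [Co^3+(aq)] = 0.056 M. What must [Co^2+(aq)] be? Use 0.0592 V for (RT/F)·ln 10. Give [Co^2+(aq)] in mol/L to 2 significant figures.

The Co³⁺/Co²⁺ couple has the larger reduction potential, so it is the cathode: E°cell = +1.830 − (−0.330) = +2.160 V and n = 1.
Rearranging E = E° − (0.0592/n)·log Q gives log Q = 1(+2.160 − (+2.233))/0.0592 = −1.233.
For Co^3+(aq) + Tl(s) → Co^2+(aq) + Tl^+(aq), the reaction quotient is Q = ([Co^2+(aq)]·[Tl^+(aq)]) / [Co^3+(aq)].
Substituting the known concentrations and solving, log [Co^2+(aq)] = −0.371 and [Co^2+(aq)] = 0.43 M.

0.43 M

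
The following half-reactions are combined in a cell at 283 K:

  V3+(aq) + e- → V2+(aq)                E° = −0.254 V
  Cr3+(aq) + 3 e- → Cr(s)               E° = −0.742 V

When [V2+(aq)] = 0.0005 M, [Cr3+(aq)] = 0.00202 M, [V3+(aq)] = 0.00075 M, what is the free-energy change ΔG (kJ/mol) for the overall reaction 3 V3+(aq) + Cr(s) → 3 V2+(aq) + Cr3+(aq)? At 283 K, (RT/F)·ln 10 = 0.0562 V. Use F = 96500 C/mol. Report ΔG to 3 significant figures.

−159 kJ/mol

E°cell = −0.254 − (−0.742) = +0.488 V; the balanced reaction transfers n = 3 electrons.
The reaction quotient is ([V2+(aq)]^3·[Cr3+(aq)]) / [V3+(aq)]^3 = 0.000599; by Nernst, E = +0.488 − (0.0562/3)(−3.223) = +0.5484 V.
ΔG = −nFE = −(3)(96500)(+0.5484) J/mol = −159 kJ/mol.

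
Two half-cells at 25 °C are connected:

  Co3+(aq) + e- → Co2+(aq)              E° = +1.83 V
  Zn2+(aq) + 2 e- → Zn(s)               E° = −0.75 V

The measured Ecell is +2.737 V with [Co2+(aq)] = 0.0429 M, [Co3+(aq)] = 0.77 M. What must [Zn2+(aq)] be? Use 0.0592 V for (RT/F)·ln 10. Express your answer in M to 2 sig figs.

Co³⁺/Co²⁺ is the cathode (higher E°); E°cell = +1.83 − (−0.75) = +2.58 V with n = 2.
Since E = E° − (0.0592/n)·log Q, log Q = n(E° − E)/0.0592 = −5.304.
For 2 Co3+(aq) + Zn(s) → 2 Co2+(aq) + Zn2+(aq), the reaction quotient is Q = ([Co2+(aq)]^2·[Zn2+(aq)]) / [Co3+(aq)]^2.
Substituting the known concentrations and solving, log [Zn2+(aq)] = −2.796 and [Zn2+(aq)] = 0.0016 M.

0.0016 M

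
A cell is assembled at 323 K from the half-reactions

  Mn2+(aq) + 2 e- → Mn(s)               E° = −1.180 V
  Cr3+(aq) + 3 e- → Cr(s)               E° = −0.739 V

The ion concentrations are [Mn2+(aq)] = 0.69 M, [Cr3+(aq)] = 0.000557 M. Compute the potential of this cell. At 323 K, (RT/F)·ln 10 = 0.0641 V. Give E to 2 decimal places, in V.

+0.38 V

Since E°(Cr³⁺/Cr) > E°(Mn²⁺/Mn), Cr³⁺/Cr serves as the cathode.
E°cell = −0.739 − (−1.180) = +0.441 V, with n = 6 electrons transferred.
For the overall reaction 2 Cr3+(aq) + 3 Mn(s) → 2 Cr(s) + 3 Mn2+(aq), Q = [Mn2+(aq)]^3 / [Cr3+(aq)]^2 = 1.06×10^6, giving log Q = 6.025.
By the Nernst equation, E = +0.441 − (0.0641/6)·(6.025) = +0.38 V.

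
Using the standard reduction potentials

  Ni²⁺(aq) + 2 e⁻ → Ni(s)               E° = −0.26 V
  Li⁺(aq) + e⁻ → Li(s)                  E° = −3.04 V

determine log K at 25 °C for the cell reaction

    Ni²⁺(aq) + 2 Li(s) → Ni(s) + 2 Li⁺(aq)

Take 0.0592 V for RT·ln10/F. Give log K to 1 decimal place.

log K = 93.9

The Ni²⁺/Ni couple is reduced (cathode); E°cell = −0.26 − (−3.04) = +2.78 V with n = 2.
At equilibrium E = 0, so log K = nE°cell / 0.0592 = (2)(+2.78) / 0.0592 = 93.9.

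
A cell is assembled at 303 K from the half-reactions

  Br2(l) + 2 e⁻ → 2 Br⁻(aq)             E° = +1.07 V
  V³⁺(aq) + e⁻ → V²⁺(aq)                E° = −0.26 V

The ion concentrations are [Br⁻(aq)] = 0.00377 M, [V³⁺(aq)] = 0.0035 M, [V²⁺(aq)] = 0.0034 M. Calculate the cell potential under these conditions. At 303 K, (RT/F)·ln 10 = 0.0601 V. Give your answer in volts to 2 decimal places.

+1.47 V

Br₂/Br⁻ is reduced (cathode, E° = +1.07 V) and V³⁺/V²⁺ is oxidized (anode).
E°cell = +1.07 − (−0.26) = +1.33 V, with n = 2 electrons transferred.
The balanced reaction is Br2(l) + 2 V²⁺(aq) → 2 Br⁻(aq) + 2 V³⁺(aq), so Q = ([Br⁻(aq)]^2·[V³⁺(aq)]^2) / [V²⁺(aq)]^2 = 1.51×10^−5 and log Q = −4.822.
By the Nernst equation, E = +1.33 − (0.0601/2)·(−4.822) = +1.47 V.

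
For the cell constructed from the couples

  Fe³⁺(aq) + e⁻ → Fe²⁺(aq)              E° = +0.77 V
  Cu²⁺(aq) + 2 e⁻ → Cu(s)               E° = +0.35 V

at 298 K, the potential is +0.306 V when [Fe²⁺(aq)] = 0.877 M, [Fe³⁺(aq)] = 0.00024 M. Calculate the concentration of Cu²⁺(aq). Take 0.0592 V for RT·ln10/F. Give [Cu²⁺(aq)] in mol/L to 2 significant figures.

0.00053 M

The Fe³⁺/Fe²⁺ couple has the larger reduction potential, so it is the cathode: E°cell = +0.77 − (+0.35) = +0.42 V and n = 2.
From the Nernst equation, log Q = n(E° − E)/0.0592 = 2·(+0.42 − (+0.306))/0.0592 = 3.851.
The balanced reaction is 2 Fe³⁺(aq) + Cu(s) → 2 Fe²⁺(aq) + Cu²⁺(aq), so Q = ([Fe²⁺(aq)]^2·[Cu²⁺(aq)]) / [Fe³⁺(aq)]^2.
Solving for the unknown gives log [Cu²⁺(aq)] = −3.275, so [Cu²⁺(aq)] ≈ 0.00053 M.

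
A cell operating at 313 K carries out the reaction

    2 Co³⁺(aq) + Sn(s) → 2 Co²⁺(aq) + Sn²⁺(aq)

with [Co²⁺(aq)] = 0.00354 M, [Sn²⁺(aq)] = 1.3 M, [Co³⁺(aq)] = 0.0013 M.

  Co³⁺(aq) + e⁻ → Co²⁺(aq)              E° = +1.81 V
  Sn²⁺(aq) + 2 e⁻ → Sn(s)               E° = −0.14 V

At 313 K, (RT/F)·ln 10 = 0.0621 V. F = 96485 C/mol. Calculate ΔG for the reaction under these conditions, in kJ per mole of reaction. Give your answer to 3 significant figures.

−370 kJ/mol

E°cell = +1.81 − (−0.14) = +1.95 V; the balanced reaction transfers n = 2 electrons.
Q = ([Co²⁺(aq)]^2·[Sn²⁺(aq)]) / [Co³⁺(aq)]^2 = 9.64, so log Q = 0.984 and E = +1.95 − (0.0621/2)(0.984) = +1.9194 V.
ΔG = −nFE = −(2)(96485)(+1.9194) J/mol = −370 kJ/mol.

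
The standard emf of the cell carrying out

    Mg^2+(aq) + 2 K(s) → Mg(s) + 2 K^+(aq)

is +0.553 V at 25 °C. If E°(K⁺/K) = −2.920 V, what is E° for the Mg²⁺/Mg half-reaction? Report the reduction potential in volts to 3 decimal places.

In the reaction as written the Mg²⁺/Mg couple is reduced (cathode) and K⁺/K is oxidized (anode), so E°cell = E°(Mg²⁺/Mg) − E°(K⁺/K).
E°(Mg²⁺/Mg) = E°cell + E°(anode) = +0.553 + (−2.920) = −2.367 V.

−2.367 V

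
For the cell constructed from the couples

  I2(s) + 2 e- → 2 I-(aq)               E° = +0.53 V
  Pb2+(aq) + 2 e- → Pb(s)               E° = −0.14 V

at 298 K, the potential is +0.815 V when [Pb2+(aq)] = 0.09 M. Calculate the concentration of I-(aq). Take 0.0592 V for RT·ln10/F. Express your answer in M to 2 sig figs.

The I₂/I⁻ couple has the larger reduction potential, so it is the cathode: E°cell = +0.53 − (−0.14) = +0.67 V and n = 2.
Since E = E° − (0.0592/n)·log Q, log Q = n(E° − E)/0.0592 = −4.899.
For I2(s) + Pb(s) → 2 I-(aq) + Pb2+(aq), the reaction quotient is Q = [I-(aq)]^2·[Pb2+(aq)].
Isolating [I-(aq)] in Q = 10^{−4.899} yields log [I-(aq)] = −1.927, i.e. 0.012 M.

0.012 M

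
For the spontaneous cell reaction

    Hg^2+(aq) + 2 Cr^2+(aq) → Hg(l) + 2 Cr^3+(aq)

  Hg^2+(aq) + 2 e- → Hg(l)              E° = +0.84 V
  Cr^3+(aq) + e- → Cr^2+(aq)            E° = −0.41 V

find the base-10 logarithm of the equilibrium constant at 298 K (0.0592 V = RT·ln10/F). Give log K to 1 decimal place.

The Hg²⁺/Hg couple is reduced (cathode); E°cell = +0.84 − (−0.41) = +1.25 V with n = 2.
At equilibrium E = 0, so log K = nE°cell / 0.0592 = (2)(+1.25) / 0.0592 = 42.2.

log K = 42.2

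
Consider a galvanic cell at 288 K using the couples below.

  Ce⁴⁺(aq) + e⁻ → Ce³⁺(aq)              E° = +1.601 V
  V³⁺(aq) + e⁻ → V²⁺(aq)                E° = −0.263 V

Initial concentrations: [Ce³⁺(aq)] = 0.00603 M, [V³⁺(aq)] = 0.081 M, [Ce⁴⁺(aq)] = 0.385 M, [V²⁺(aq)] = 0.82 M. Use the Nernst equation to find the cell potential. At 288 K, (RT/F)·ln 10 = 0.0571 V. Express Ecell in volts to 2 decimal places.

The Ce⁴⁺/Ce³⁺ couple has the more positive E°, so it is the cathode; V³⁺/V²⁺ is the anode.
E°cell = +1.601 − (−0.263) = +1.864 V, with n = 1 electron transferred.
The balanced reaction is Ce⁴⁺(aq) + V²⁺(aq) → Ce³⁺(aq) + V³⁺(aq), so Q = ([Ce³⁺(aq)]·[V³⁺(aq)]) / ([Ce⁴⁺(aq)]·[V²⁺(aq)]) = 0.00155 and log Q = −2.810.
By the Nernst equation, E = +1.864 − (0.0571/1)·(−2.810) = +2.02 V.

+2.02 V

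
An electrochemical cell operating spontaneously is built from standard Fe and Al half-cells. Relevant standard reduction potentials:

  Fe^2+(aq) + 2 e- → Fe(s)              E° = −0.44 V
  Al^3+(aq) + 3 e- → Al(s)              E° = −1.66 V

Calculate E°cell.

+1.22 V

Of the two couples in this cell, the one with the more positive reduction potential is reduced at the cathode: here that is Fe²⁺/Fe (−0.44 V); Al³⁺/Al (−1.66 V) is the anode.
E°cell = E°(cathode) − E°(anode) = −0.44 − (−1.66) = +1.22 V.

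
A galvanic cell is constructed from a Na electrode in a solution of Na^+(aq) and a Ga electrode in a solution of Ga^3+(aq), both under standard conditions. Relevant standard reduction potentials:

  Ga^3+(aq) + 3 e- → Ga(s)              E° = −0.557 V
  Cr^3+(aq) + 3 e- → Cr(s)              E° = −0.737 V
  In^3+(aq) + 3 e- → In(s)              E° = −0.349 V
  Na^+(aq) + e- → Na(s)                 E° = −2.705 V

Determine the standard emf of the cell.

The Ga³⁺/Ga couple has the higher E°, so Ga ion is reduced (cathode) and Na is oxidized (anode).
E°cell = E°(cathode) − E°(anode) = −0.557 − (−2.705) = +2.148 V.

+2.148 V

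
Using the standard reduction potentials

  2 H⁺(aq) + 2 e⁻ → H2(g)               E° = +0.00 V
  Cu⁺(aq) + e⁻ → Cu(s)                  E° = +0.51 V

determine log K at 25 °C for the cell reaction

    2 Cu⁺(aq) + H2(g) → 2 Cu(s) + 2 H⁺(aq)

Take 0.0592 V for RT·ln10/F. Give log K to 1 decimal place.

The Cu⁺/Cu couple is reduced (cathode); E°cell = +0.51 − (+0.00) = +0.51 V with n = 2.
At equilibrium E = 0, so log K = nE°cell / 0.0592 = (2)(+0.51) / 0.0592 = 17.2.

log K = 17.2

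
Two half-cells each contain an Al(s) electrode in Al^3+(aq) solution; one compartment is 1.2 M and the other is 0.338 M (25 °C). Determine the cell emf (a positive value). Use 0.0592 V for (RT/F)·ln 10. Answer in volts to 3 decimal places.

0.011 V

For a concentration cell E°cell = 0, since both electrodes use the same couple.
The compartment with the higher Al^3+(aq) concentration (1.2 M) acts as the cathode; ions are reduced there and produced at the dilute (0.338 M) anode.
With n = 3, Ecell = −(0.0592/3)·log([dilute]/[conc]) = −(0.0592/3)·log(0.338/1.2) = +0.011 V.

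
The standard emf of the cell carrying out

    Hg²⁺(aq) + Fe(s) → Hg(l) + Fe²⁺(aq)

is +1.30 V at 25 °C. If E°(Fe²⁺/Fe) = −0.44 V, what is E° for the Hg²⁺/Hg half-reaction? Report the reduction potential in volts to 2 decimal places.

+0.86 V

In the reaction as written the Hg²⁺/Hg couple is reduced (cathode) and Fe²⁺/Fe is oxidized (anode), so E°cell = E°(Hg²⁺/Hg) − E°(Fe²⁺/Fe).
E°(Hg²⁺/Hg) = E°cell + E°(anode) = +1.30 + (−0.44) = +0.86 V.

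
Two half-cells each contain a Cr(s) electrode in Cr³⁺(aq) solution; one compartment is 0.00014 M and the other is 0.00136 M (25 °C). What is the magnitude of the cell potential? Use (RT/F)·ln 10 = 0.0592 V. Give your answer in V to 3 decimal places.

0.019 V

For a concentration cell E°cell = 0, since both electrodes use the same couple.
The compartment with the higher Cr³⁺(aq) concentration (0.00136 M) acts as the cathode; ions are reduced there and produced at the dilute (0.00014 M) anode.
With n = 3, Ecell = −(0.0592/3)·log([dilute]/[conc]) = −(0.0592/3)·log(0.00014/0.00136) = +0.019 V.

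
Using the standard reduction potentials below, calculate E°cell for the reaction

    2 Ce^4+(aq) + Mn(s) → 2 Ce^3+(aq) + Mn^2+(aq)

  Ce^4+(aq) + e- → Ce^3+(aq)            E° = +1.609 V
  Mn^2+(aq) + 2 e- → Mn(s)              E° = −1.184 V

+2.793 V

In the reaction as written, Ce^4+(aq) is reduced (cathode) and Mn^2+(aq) is produced by oxidation at the anode.
E°cell = E°(cathode) − E°(anode) = +1.609 − (−1.184) = +2.793 V.
The positive value indicates the reaction is spontaneous as written.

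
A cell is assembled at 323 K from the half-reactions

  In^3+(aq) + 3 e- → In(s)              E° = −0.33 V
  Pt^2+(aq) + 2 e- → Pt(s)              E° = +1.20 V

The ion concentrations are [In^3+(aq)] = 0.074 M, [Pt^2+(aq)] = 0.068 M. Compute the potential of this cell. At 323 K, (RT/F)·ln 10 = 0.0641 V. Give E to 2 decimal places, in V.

+1.52 V

Since E°(Pt²⁺/Pt) > E°(In³⁺/In), Pt²⁺/Pt serves as the cathode.
E°cell = +1.20 − (−0.33) = +1.53 V, with n = 6 electrons transferred.
Balancing gives 3 Pt^2+(aq) + 2 In(s) → 3 Pt(s) + 2 In^3+(aq); hence Q = [In^3+(aq)]^2 / [Pt^2+(aq)]^3 = 17.4 (log Q = 1.241).
E = E° − (0.0641/n)·log Q = +1.53 − (0.0641/6)(1.241) = +1.52 V.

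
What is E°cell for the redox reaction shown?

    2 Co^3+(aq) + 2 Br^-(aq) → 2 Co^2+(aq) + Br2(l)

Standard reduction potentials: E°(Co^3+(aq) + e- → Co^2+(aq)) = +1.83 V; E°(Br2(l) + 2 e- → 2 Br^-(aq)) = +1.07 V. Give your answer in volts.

+0.76 V

Co^3+(aq) gains electrons, so the Co³⁺/Co²⁺ couple is the cathode; the Br₂/Br⁻ couple is the anode.
E°cell = E°(cathode) − E°(anode) = +1.83 − (+1.07) = +0.76 V.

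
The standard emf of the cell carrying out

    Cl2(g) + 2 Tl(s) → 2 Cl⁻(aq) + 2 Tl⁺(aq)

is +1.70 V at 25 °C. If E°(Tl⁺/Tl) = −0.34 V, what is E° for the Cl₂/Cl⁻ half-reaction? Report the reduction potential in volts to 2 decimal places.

+1.36 V

In the reaction as written the Cl₂/Cl⁻ couple is reduced (cathode) and Tl⁺/Tl is oxidized (anode), so E°cell = E°(Cl₂/Cl⁻) − E°(Tl⁺/Tl).
E°(Cl₂/Cl⁻) = E°cell + E°(anode) = +1.70 + (−0.34) = +1.36 V.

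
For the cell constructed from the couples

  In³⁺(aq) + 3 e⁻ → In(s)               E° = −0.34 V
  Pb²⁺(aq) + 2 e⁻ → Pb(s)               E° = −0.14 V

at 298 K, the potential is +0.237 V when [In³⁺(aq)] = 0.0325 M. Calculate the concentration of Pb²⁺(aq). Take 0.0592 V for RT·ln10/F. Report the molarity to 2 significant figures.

With Pb²⁺/Pb at the cathode and In³⁺/In at the anode, E°cell = −0.14 − (−0.34) = +0.20 V (n = 6).
Since E = E° − (0.0592/n)·log Q, log Q = n(E° − E)/0.0592 = −3.750.
For 3 Pb²⁺(aq) + 2 In(s) → 3 Pb(s) + 2 In³⁺(aq), the reaction quotient is Q = [In³⁺(aq)]^2 / [Pb²⁺(aq)]^3.
Substituting the known concentrations and solving, log [Pb²⁺(aq)] = 0.258 and [Pb²⁺(aq)] = 1.8 M.

1.8 M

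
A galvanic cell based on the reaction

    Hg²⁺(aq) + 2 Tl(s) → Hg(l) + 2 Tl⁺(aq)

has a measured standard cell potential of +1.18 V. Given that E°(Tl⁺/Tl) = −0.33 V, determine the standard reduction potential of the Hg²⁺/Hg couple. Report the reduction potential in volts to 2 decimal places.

+0.85 V

In the reaction as written the Hg²⁺/Hg couple is reduced (cathode) and Tl⁺/Tl is oxidized (anode), so E°cell = E°(Hg²⁺/Hg) − E°(Tl⁺/Tl).
E°(Hg²⁺/Hg) = E°cell + E°(anode) = +1.18 + (−0.33) = +0.85 V.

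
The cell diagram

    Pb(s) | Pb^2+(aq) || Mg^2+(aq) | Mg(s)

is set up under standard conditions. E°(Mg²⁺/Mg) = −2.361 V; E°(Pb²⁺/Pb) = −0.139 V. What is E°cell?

By convention the left-hand electrode in cell notation is the anode (oxidation) and the right-hand electrode is the cathode (reduction).
E°cell = E°(right) − E°(left) = −2.361 − (−0.139) = −2.222 V.
The negative sign shows that, as written, the cell would require an external voltage to drive the reaction.

−2.222 V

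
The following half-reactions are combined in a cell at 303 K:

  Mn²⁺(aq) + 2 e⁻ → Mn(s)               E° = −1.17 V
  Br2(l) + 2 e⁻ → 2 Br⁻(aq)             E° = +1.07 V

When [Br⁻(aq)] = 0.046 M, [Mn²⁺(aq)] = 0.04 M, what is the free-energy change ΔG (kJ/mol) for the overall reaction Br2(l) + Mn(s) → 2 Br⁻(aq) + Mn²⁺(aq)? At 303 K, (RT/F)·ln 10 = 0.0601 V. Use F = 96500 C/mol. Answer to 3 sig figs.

−456 kJ/mol

The standard cell potential is +1.07 − (−1.17) = +2.24 V, with n = 2 electrons in the balanced equation.
Here Q = [Br⁻(aq)]^2·[Mn²⁺(aq)] = 8.46×10^−5 (log Q = −4.072), giving E = +2.24 − (0.0601/2)·(−4.072) = +2.3624 V.
ΔG = −nFE = −(2)(96500)(+2.3624) J/mol = −456 kJ/mol.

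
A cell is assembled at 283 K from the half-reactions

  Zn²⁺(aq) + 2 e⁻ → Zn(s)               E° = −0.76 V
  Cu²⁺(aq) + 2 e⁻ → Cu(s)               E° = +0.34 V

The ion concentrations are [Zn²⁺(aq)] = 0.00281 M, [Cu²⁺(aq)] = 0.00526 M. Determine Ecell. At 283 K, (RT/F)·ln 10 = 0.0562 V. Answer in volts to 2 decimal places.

+1.11 V

Cu²⁺/Cu is reduced (cathode, E° = +0.34 V) and Zn²⁺/Zn is oxidized (anode).
E°cell = E°cat − E°an = +0.34 − (−0.76) = +1.10 V; n = 2.
The balanced reaction is Cu²⁺(aq) + Zn(s) → Cu(s) + Zn²⁺(aq), so Q = [Zn²⁺(aq)] / [Cu²⁺(aq)] = 0.534 and log Q = −0.272.
Applying E = E° − (RT ln10/nF)·log Q gives +1.10 − (0.0562/2)(−0.272) = +1.11 V.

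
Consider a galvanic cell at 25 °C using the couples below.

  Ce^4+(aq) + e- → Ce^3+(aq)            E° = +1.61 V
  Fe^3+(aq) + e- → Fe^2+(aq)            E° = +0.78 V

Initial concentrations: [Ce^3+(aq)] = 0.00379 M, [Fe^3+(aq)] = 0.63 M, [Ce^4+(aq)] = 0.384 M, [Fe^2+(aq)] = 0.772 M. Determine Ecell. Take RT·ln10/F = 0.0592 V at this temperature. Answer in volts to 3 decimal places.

+0.954 V

The Ce⁴⁺/Ce³⁺ couple has the more positive E°, so it is the cathode; Fe³⁺/Fe²⁺ is the anode.
The standard potential is +1.61 − (+0.78) = +0.83 V and the balanced reaction transfers n = 1 electron.
The balanced reaction is Ce^4+(aq) + Fe^2+(aq) → Ce^3+(aq) + Fe^3+(aq), so Q = ([Ce^3+(aq)]·[Fe^3+(aq)]) / ([Ce^4+(aq)]·[Fe^2+(aq)]) = 0.00805 and log Q = −2.094.
E = E° − (0.0592/n)·log Q = +0.83 − (0.0592/1)(−2.094) = +0.954 V.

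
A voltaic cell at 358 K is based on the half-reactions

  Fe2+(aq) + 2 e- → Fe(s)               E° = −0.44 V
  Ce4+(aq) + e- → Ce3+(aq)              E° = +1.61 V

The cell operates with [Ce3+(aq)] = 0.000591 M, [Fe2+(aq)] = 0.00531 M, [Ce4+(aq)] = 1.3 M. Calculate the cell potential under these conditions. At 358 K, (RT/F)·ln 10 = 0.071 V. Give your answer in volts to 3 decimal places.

+2.368 V

Since E°(Ce⁴⁺/Ce³⁺) > E°(Fe²⁺/Fe), Ce⁴⁺/Ce³⁺ serves as the cathode.
E°cell = +1.61 − (−0.44) = +2.05 V, with n = 2 electrons transferred.
Balancing gives 2 Ce4+(aq) + Fe(s) → 2 Ce3+(aq) + Fe2+(aq); hence Q = ([Ce3+(aq)]^2·[Fe2+(aq)]) / [Ce4+(aq)]^2 = 1.1×10^−9 (log Q = −8.960).
E = E° − (0.071/n)·log Q = +2.05 − (0.071/2)(−8.960) = +2.368 V.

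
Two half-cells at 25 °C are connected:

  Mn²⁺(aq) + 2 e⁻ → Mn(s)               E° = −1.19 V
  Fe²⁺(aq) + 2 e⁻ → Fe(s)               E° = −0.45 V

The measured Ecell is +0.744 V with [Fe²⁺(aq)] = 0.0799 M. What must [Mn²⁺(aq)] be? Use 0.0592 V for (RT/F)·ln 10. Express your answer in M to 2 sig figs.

With Fe²⁺/Fe at the cathode and Mn²⁺/Mn at the anode, E°cell = −0.45 − (−1.19) = +0.74 V (n = 2).
Since E = E° − (0.0592/n)·log Q, log Q = n(E° − E)/0.0592 = −0.135.
Balancing electrons gives Fe²⁺(aq) + Mn(s) → Fe(s) + Mn²⁺(aq); thus Q = [Mn²⁺(aq)] / [Fe²⁺(aq)].
Substituting the known concentrations and solving, log [Mn²⁺(aq)] = −1.232 and [Mn²⁺(aq)] = 0.059 M.

0.059 M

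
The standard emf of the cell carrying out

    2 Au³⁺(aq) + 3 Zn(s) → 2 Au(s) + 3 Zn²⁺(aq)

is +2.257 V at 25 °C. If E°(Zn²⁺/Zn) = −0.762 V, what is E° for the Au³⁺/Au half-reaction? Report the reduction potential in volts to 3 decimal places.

In the reaction as written the Au³⁺/Au couple is reduced (cathode) and Zn²⁺/Zn is oxidized (anode), so E°cell = E°(Au³⁺/Au) − E°(Zn²⁺/Zn).
E°(Au³⁺/Au) = E°cell + E°(anode) = +2.257 + (−0.762) = +1.495 V.

+1.495 V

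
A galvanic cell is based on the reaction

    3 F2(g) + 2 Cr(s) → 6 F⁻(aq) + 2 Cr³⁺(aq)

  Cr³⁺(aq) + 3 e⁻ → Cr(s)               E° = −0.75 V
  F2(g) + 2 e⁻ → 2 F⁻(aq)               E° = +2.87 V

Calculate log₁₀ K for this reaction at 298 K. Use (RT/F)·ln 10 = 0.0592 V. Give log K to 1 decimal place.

log K = 366.9

The F₂/F⁻ couple is reduced (cathode); E°cell = +2.87 − (−0.75) = +3.62 V with n = 6.
At equilibrium E = 0, so log K = nE°cell / 0.0592 = (6)(+3.62) / 0.0592 = 366.9.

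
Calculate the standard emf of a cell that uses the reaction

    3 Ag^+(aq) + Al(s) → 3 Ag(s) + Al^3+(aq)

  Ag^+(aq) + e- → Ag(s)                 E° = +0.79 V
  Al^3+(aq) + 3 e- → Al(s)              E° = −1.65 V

+2.44 V

Ag^+(aq) gains electrons, so the Ag⁺/Ag couple is the cathode; the Al³⁺/Al couple is the anode.
E°cell = E°(cathode) − E°(anode) = +0.79 − (−1.65) = +2.44 V.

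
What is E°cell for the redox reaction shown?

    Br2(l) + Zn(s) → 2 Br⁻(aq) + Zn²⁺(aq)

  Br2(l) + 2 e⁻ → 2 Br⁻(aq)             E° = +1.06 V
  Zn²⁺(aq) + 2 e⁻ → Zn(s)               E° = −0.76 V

In the reaction as written, Br2(l) is reduced (cathode) and Zn²⁺(aq) is produced by oxidation at the anode.
E°cell = E°(cathode) − E°(anode) = +1.06 − (−0.76) = +1.82 V.
The positive value indicates the reaction is spontaneous as written.

+1.82 V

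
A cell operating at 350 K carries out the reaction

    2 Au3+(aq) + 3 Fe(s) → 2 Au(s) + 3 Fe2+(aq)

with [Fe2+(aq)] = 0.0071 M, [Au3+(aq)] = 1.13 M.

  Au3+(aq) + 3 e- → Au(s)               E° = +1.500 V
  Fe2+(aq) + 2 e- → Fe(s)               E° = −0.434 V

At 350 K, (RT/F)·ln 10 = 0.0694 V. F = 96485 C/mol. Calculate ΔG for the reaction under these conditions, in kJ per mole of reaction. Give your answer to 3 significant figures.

−1160 kJ/mol

The standard cell potential is +1.500 − (−0.434) = +1.934 V, with n = 6 electrons in the balanced equation.
Here Q = [Fe2+(aq)]^3 / [Au3+(aq)]^2 = 2.8×10^−7 (log Q = −6.552), giving E = +1.934 − (0.0694/6)·(−6.552) = +2.0098 V.
Then ΔG = −nFE = −6 × 96485 × +2.0098 J/mol = −1160 kJ/mol.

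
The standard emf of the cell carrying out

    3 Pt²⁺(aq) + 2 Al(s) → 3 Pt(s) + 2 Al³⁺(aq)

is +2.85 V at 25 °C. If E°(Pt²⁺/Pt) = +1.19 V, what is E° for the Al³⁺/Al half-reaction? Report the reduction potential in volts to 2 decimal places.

−1.66 V

In the reaction as written the Pt²⁺/Pt couple is reduced (cathode) and Al³⁺/Al is oxidized (anode), so E°cell = E°(Pt²⁺/Pt) − E°(Al³⁺/Al).
E°(Al³⁺/Al) = E°(cathode) − E°cell = +1.19 − (+2.85) = −1.66 V.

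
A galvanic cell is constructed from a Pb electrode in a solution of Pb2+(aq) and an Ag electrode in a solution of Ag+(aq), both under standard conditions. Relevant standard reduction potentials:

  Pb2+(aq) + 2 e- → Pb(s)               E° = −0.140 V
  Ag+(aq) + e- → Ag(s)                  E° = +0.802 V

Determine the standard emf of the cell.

The Ag⁺/Ag couple has the higher E°, so Ag ion is reduced (cathode) and Pb is oxidized (anode).
E°cell = E°(cathode) − E°(anode) = +0.802 − (−0.140) = +0.942 V.

+0.942 V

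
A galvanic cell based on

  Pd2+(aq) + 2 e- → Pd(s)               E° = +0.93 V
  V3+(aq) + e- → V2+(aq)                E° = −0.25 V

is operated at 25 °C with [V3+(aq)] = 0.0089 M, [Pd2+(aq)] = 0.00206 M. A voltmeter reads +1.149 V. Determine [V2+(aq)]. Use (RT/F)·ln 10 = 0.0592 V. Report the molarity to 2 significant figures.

0.059 M

The Pd²⁺/Pd couple has the larger reduction potential, so it is the cathode: E°cell = +0.93 − (−0.25) = +1.18 V and n = 2.
From the Nernst equation, log Q = n(E° − E)/0.0592 = 2·(+1.18 − (+1.149))/0.0592 = 1.047.
The balanced reaction is Pd2+(aq) + 2 V2+(aq) → Pd(s) + 2 V3+(aq), so Q = [V3+(aq)]^2 / ([Pd2+(aq)]·[V2+(aq)]^2).
Isolating [V2+(aq)] in Q = 10^{1.047} yields log [V2+(aq)] = −1.231, i.e. 0.059 M.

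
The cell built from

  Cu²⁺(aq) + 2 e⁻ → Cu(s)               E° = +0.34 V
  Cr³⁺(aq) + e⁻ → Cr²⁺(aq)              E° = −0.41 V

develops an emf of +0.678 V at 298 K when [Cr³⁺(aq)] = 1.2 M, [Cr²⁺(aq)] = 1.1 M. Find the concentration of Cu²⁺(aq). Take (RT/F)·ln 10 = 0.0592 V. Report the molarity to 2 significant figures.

The Cu²⁺/Cu couple has the larger reduction potential, so it is the cathode: E°cell = +0.34 − (−0.41) = +0.75 V and n = 2.
Rearranging E = E° − (0.0592/n)·log Q gives log Q = 2(+0.75 − (+0.678))/0.0592 = 2.432.
For Cu²⁺(aq) + 2 Cr²⁺(aq) → Cu(s) + 2 Cr³⁺(aq), the reaction quotient is Q = [Cr³⁺(aq)]^2 / ([Cu²⁺(aq)]·[Cr²⁺(aq)]^2).
Solving for the unknown gives log [Cu²⁺(aq)] = −2.356, so [Cu²⁺(aq)] ≈ 0.0044 M.

0.0044 M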